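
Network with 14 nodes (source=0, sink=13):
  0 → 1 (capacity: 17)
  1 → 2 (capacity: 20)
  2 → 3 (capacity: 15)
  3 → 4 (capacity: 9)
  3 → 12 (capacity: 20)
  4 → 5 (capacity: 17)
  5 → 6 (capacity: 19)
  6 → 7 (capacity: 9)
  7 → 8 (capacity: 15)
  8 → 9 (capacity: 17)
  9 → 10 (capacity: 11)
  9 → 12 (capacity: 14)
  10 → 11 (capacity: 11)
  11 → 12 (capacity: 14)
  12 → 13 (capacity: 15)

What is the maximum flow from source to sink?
Maximum flow = 15

Max flow: 15

Flow assignment:
  0 → 1: 15/17
  1 → 2: 15/20
  2 → 3: 15/15
  3 → 12: 15/20
  12 → 13: 15/15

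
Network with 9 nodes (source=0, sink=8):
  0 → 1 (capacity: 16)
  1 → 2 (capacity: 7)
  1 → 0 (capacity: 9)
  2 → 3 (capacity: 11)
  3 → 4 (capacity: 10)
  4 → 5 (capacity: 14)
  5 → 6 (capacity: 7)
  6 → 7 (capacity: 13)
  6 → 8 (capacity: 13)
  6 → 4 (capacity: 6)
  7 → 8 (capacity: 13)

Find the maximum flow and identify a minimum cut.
Max flow = 7, Min cut edges: (5,6)

Maximum flow: 7
Minimum cut: (5,6)
Partition: S = [0, 1, 2, 3, 4, 5], T = [6, 7, 8]

Max-flow min-cut theorem verified: both equal 7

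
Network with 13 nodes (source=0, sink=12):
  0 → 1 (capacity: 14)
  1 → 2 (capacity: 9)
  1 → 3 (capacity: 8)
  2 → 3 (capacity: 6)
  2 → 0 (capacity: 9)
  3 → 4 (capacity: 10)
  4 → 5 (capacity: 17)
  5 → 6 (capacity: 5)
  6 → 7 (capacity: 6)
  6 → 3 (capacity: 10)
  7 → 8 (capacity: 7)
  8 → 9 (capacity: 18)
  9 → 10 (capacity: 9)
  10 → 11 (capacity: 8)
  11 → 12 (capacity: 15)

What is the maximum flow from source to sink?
Maximum flow = 5

Max flow: 5

Flow assignment:
  0 → 1: 11/14
  1 → 2: 6/9
  1 → 3: 5/8
  2 → 0: 6/9
  3 → 4: 5/10
  4 → 5: 5/17
  5 → 6: 5/5
  6 → 7: 5/6
  7 → 8: 5/7
  8 → 9: 5/18
  9 → 10: 5/9
  10 → 11: 5/8
  11 → 12: 5/15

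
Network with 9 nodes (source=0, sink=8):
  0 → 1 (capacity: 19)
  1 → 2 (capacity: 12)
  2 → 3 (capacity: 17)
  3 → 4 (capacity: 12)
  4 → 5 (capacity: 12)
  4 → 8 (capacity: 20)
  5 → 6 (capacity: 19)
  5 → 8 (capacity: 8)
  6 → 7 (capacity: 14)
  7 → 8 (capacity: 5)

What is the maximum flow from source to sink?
Maximum flow = 12

Max flow: 12

Flow assignment:
  0 → 1: 12/19
  1 → 2: 12/12
  2 → 3: 12/17
  3 → 4: 12/12
  4 → 8: 12/20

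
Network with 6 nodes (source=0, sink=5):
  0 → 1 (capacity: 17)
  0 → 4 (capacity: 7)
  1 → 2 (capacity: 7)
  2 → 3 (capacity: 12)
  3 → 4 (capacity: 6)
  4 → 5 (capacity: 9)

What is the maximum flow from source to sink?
Maximum flow = 9

Max flow: 9

Flow assignment:
  0 → 1: 6/17
  0 → 4: 3/7
  1 → 2: 6/7
  2 → 3: 6/12
  3 → 4: 6/6
  4 → 5: 9/9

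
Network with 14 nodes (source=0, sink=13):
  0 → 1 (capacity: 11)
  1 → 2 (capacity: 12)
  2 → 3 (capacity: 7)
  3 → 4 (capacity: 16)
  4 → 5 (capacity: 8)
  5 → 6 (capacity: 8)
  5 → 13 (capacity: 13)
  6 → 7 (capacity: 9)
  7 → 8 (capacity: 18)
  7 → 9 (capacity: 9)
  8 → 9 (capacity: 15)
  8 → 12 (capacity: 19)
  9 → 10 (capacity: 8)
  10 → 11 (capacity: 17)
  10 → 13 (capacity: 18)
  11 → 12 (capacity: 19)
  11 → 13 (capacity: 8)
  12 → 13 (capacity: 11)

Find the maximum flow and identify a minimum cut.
Max flow = 7, Min cut edges: (2,3)

Maximum flow: 7
Minimum cut: (2,3)
Partition: S = [0, 1, 2], T = [3, 4, 5, 6, 7, 8, 9, 10, 11, 12, 13]

Max-flow min-cut theorem verified: both equal 7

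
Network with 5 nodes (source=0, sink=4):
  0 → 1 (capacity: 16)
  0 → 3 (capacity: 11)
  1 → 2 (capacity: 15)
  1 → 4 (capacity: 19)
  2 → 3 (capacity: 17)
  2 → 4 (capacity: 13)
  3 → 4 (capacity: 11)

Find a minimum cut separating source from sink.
Min cut value = 27, edges: (0,1), (3,4)

Min cut value: 27
Partition: S = [0, 3], T = [1, 2, 4]
Cut edges: (0,1), (3,4)

By max-flow min-cut theorem, max flow = min cut = 27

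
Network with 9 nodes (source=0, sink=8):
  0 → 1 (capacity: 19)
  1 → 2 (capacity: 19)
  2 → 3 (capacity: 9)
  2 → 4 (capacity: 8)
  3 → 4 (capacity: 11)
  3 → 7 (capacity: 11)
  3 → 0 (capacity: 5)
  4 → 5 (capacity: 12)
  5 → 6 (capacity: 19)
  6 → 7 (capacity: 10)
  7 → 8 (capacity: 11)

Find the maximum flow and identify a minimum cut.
Max flow = 11, Min cut edges: (7,8)

Maximum flow: 11
Minimum cut: (7,8)
Partition: S = [0, 1, 2, 3, 4, 5, 6, 7], T = [8]

Max-flow min-cut theorem verified: both equal 11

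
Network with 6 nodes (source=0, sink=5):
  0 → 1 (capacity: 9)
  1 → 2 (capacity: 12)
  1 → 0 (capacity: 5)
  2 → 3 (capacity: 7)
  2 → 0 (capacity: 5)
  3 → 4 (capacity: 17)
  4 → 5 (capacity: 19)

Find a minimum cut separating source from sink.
Min cut value = 7, edges: (2,3)

Min cut value: 7
Partition: S = [0, 1, 2], T = [3, 4, 5]
Cut edges: (2,3)

By max-flow min-cut theorem, max flow = min cut = 7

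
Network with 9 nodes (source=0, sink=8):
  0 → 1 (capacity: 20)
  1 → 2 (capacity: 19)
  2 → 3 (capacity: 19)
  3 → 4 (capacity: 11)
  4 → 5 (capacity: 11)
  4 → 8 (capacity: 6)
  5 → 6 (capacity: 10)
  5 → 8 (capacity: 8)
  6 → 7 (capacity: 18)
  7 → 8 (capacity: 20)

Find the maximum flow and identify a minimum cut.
Max flow = 11, Min cut edges: (3,4)

Maximum flow: 11
Minimum cut: (3,4)
Partition: S = [0, 1, 2, 3], T = [4, 5, 6, 7, 8]

Max-flow min-cut theorem verified: both equal 11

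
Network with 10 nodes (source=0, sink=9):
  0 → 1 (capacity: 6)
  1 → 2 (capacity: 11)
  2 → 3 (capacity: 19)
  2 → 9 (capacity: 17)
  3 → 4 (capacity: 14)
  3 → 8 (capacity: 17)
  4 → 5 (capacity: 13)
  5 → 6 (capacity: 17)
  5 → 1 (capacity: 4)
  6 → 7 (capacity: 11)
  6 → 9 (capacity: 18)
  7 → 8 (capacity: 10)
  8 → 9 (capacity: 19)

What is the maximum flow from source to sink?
Maximum flow = 6

Max flow: 6

Flow assignment:
  0 → 1: 6/6
  1 → 2: 6/11
  2 → 9: 6/17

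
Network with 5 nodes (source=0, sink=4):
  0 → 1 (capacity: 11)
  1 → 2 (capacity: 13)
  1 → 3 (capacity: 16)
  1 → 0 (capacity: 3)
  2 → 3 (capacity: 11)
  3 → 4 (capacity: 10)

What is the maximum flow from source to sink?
Maximum flow = 10

Max flow: 10

Flow assignment:
  0 → 1: 10/11
  1 → 3: 10/16
  3 → 4: 10/10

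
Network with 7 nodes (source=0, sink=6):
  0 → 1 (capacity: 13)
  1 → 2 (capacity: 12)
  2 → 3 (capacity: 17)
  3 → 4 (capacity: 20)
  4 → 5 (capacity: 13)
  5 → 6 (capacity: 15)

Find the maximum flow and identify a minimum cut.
Max flow = 12, Min cut edges: (1,2)

Maximum flow: 12
Minimum cut: (1,2)
Partition: S = [0, 1], T = [2, 3, 4, 5, 6]

Max-flow min-cut theorem verified: both equal 12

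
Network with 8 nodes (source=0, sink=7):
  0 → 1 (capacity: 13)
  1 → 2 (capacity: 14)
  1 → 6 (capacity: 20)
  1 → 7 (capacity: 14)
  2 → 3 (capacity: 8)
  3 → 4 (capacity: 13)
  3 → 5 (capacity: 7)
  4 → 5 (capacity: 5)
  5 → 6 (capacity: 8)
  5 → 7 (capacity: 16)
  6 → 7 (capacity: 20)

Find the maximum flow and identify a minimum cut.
Max flow = 13, Min cut edges: (0,1)

Maximum flow: 13
Minimum cut: (0,1)
Partition: S = [0], T = [1, 2, 3, 4, 5, 6, 7]

Max-flow min-cut theorem verified: both equal 13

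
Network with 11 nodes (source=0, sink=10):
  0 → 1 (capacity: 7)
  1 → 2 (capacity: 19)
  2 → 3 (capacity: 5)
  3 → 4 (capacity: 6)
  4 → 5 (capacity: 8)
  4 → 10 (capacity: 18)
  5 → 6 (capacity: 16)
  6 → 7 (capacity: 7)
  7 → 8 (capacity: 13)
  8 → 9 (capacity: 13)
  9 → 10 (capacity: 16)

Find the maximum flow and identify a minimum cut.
Max flow = 5, Min cut edges: (2,3)

Maximum flow: 5
Minimum cut: (2,3)
Partition: S = [0, 1, 2], T = [3, 4, 5, 6, 7, 8, 9, 10]

Max-flow min-cut theorem verified: both equal 5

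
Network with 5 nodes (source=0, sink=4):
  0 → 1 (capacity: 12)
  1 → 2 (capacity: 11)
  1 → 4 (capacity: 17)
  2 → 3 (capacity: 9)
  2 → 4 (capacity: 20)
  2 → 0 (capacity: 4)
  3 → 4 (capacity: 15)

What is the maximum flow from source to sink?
Maximum flow = 12

Max flow: 12

Flow assignment:
  0 → 1: 12/12
  1 → 4: 12/17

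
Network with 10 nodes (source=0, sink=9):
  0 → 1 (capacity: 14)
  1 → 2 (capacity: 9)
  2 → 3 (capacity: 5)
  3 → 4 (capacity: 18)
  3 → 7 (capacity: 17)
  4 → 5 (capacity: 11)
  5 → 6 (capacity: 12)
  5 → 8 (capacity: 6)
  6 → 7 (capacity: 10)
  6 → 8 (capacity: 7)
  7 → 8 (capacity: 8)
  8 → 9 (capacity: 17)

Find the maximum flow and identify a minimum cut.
Max flow = 5, Min cut edges: (2,3)

Maximum flow: 5
Minimum cut: (2,3)
Partition: S = [0, 1, 2], T = [3, 4, 5, 6, 7, 8, 9]

Max-flow min-cut theorem verified: both equal 5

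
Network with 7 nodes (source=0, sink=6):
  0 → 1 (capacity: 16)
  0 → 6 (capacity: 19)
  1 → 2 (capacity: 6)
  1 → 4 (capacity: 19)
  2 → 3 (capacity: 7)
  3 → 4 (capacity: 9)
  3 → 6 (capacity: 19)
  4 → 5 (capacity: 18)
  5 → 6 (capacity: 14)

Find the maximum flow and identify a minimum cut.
Max flow = 35, Min cut edges: (0,1), (0,6)

Maximum flow: 35
Minimum cut: (0,1), (0,6)
Partition: S = [0], T = [1, 2, 3, 4, 5, 6]

Max-flow min-cut theorem verified: both equal 35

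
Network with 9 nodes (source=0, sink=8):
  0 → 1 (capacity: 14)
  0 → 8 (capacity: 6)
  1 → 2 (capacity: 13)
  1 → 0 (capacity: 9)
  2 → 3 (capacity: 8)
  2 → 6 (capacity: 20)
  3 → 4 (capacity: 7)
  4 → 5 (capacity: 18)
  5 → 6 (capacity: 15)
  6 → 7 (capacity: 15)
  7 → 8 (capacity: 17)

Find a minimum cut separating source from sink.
Min cut value = 19, edges: (0,8), (1,2)

Min cut value: 19
Partition: S = [0, 1], T = [2, 3, 4, 5, 6, 7, 8]
Cut edges: (0,8), (1,2)

By max-flow min-cut theorem, max flow = min cut = 19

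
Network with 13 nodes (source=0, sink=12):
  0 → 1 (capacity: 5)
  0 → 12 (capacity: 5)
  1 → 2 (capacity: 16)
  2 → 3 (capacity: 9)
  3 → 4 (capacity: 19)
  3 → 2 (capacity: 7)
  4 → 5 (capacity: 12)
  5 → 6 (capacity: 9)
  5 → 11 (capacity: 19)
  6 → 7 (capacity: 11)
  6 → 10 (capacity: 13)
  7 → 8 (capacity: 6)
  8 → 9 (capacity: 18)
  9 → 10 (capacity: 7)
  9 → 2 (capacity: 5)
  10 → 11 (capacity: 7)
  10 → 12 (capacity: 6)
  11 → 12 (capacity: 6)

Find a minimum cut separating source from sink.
Min cut value = 10, edges: (0,1), (0,12)

Min cut value: 10
Partition: S = [0], T = [1, 2, 3, 4, 5, 6, 7, 8, 9, 10, 11, 12]
Cut edges: (0,1), (0,12)

By max-flow min-cut theorem, max flow = min cut = 10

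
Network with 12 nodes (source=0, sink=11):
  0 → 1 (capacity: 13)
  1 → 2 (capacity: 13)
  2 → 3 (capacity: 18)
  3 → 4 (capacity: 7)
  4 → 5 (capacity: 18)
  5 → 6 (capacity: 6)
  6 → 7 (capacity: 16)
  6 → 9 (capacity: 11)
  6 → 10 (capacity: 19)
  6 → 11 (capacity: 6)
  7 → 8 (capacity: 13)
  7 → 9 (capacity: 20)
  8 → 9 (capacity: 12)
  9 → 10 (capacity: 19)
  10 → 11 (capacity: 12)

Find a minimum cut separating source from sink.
Min cut value = 6, edges: (5,6)

Min cut value: 6
Partition: S = [0, 1, 2, 3, 4, 5], T = [6, 7, 8, 9, 10, 11]
Cut edges: (5,6)

By max-flow min-cut theorem, max flow = min cut = 6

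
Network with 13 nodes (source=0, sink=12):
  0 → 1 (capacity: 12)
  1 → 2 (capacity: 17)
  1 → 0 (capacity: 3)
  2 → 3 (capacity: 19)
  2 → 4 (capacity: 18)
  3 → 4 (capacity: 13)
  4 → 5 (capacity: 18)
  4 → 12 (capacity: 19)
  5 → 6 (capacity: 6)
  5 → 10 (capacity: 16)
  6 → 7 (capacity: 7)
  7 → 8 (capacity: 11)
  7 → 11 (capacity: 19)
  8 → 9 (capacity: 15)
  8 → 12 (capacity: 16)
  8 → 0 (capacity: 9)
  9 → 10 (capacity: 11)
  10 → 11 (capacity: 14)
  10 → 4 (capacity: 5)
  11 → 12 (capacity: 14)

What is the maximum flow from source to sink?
Maximum flow = 12

Max flow: 12

Flow assignment:
  0 → 1: 12/12
  1 → 2: 12/17
  2 → 4: 12/18
  4 → 12: 12/19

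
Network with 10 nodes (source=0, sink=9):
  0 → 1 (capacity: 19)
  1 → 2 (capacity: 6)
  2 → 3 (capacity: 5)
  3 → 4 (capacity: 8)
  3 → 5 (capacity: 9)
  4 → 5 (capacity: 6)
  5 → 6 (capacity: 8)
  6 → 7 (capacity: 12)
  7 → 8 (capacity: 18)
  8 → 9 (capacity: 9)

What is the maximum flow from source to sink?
Maximum flow = 5

Max flow: 5

Flow assignment:
  0 → 1: 5/19
  1 → 2: 5/6
  2 → 3: 5/5
  3 → 5: 5/9
  5 → 6: 5/8
  6 → 7: 5/12
  7 → 8: 5/18
  8 → 9: 5/9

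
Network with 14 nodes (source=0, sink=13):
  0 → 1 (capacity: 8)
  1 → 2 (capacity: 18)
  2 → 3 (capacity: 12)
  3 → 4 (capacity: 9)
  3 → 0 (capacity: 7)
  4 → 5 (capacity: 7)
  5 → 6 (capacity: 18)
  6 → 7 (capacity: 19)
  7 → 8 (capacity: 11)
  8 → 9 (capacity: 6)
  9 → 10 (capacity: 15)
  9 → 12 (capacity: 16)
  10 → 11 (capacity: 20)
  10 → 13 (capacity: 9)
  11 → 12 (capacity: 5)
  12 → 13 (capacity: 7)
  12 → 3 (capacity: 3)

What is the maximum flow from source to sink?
Maximum flow = 6

Max flow: 6

Flow assignment:
  0 → 1: 8/8
  1 → 2: 8/18
  2 → 3: 8/12
  3 → 4: 6/9
  3 → 0: 2/7
  4 → 5: 6/7
  5 → 6: 6/18
  6 → 7: 6/19
  7 → 8: 6/11
  8 → 9: 6/6
  9 → 10: 6/15
  10 → 13: 6/9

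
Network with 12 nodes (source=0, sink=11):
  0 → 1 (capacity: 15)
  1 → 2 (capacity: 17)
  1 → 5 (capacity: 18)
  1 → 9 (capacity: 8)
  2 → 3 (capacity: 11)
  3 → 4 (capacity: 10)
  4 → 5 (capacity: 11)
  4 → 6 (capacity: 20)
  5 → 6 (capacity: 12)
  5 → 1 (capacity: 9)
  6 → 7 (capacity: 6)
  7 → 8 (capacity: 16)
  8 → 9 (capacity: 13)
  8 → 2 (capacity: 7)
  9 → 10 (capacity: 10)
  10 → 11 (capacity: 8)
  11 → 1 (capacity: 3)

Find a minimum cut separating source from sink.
Min cut value = 8, edges: (10,11)

Min cut value: 8
Partition: S = [0, 1, 2, 3, 4, 5, 6, 7, 8, 9, 10], T = [11]
Cut edges: (10,11)

By max-flow min-cut theorem, max flow = min cut = 8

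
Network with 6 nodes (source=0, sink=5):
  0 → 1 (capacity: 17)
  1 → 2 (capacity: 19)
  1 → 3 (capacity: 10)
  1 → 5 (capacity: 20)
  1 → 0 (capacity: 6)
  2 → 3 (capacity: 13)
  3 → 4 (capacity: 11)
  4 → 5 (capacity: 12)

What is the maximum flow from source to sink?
Maximum flow = 17

Max flow: 17

Flow assignment:
  0 → 1: 17/17
  1 → 5: 17/20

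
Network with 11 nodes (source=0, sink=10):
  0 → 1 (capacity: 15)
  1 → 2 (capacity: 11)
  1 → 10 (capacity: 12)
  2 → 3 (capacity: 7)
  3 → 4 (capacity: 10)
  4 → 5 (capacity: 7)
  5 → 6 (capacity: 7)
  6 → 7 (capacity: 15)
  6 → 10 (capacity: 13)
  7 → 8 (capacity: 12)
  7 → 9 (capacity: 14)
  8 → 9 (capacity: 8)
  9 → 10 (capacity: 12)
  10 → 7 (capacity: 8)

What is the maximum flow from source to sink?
Maximum flow = 15

Max flow: 15

Flow assignment:
  0 → 1: 15/15
  1 → 2: 3/11
  1 → 10: 12/12
  2 → 3: 3/7
  3 → 4: 3/10
  4 → 5: 3/7
  5 → 6: 3/7
  6 → 10: 3/13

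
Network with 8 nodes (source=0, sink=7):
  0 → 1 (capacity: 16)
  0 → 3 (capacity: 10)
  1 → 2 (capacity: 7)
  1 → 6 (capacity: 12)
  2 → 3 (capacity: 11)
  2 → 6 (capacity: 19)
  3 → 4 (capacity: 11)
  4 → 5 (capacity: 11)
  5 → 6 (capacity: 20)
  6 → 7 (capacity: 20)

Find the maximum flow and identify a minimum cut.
Max flow = 20, Min cut edges: (6,7)

Maximum flow: 20
Minimum cut: (6,7)
Partition: S = [0, 1, 2, 3, 4, 5, 6], T = [7]

Max-flow min-cut theorem verified: both equal 20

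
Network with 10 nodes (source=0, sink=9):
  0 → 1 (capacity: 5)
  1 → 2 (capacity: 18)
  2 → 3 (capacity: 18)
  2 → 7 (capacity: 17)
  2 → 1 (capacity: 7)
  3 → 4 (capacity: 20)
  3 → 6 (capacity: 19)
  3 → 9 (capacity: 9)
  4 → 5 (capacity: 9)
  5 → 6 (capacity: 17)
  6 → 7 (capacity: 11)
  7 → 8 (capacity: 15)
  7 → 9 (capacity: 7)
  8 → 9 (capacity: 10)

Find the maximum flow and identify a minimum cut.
Max flow = 5, Min cut edges: (0,1)

Maximum flow: 5
Minimum cut: (0,1)
Partition: S = [0], T = [1, 2, 3, 4, 5, 6, 7, 8, 9]

Max-flow min-cut theorem verified: both equal 5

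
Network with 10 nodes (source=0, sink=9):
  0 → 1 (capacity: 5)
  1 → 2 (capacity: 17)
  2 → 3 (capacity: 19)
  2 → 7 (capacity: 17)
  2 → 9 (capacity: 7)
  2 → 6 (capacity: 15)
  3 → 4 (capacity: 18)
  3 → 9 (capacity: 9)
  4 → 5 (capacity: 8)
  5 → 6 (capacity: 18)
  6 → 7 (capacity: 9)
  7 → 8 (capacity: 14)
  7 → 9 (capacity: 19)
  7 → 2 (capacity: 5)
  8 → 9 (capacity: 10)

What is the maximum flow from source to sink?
Maximum flow = 5

Max flow: 5

Flow assignment:
  0 → 1: 5/5
  1 → 2: 5/17
  2 → 9: 5/7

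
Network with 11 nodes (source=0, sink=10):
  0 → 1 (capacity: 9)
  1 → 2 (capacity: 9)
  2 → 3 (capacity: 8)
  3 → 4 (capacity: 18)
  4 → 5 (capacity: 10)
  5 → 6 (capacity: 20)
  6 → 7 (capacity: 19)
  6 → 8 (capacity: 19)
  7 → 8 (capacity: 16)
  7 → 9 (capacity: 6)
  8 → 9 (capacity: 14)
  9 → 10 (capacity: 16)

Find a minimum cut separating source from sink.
Min cut value = 8, edges: (2,3)

Min cut value: 8
Partition: S = [0, 1, 2], T = [3, 4, 5, 6, 7, 8, 9, 10]
Cut edges: (2,3)

By max-flow min-cut theorem, max flow = min cut = 8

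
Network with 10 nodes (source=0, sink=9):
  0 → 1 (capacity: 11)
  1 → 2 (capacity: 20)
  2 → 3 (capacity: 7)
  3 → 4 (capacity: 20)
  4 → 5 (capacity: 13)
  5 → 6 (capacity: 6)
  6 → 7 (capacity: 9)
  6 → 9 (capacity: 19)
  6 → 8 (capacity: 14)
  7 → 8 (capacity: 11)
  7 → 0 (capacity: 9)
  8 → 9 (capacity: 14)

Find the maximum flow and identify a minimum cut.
Max flow = 6, Min cut edges: (5,6)

Maximum flow: 6
Minimum cut: (5,6)
Partition: S = [0, 1, 2, 3, 4, 5], T = [6, 7, 8, 9]

Max-flow min-cut theorem verified: both equal 6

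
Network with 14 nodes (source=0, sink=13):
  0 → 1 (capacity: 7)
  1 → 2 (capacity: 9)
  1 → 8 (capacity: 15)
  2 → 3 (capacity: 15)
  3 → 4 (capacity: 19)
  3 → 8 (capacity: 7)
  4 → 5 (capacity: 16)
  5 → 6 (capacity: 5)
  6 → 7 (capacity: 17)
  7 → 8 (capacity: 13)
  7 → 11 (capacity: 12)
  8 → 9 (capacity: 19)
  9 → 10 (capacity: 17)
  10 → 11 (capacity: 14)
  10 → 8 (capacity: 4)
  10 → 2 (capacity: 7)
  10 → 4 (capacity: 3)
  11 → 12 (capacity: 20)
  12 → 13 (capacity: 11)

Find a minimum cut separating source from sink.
Min cut value = 7, edges: (0,1)

Min cut value: 7
Partition: S = [0], T = [1, 2, 3, 4, 5, 6, 7, 8, 9, 10, 11, 12, 13]
Cut edges: (0,1)

By max-flow min-cut theorem, max flow = min cut = 7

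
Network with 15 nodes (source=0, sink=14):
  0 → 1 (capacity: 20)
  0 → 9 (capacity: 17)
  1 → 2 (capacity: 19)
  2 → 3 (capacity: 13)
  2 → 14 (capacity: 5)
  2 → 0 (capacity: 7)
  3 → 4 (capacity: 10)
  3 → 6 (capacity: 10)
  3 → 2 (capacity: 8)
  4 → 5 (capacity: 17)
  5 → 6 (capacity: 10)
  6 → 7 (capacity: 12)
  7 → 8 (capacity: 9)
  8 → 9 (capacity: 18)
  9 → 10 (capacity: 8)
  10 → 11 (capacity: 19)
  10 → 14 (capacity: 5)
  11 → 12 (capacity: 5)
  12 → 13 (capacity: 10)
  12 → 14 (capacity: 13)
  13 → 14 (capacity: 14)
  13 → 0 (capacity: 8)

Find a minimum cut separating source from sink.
Min cut value = 13, edges: (2,14), (9,10)

Min cut value: 13
Partition: S = [0, 1, 2, 3, 4, 5, 6, 7, 8, 9], T = [10, 11, 12, 13, 14]
Cut edges: (2,14), (9,10)

By max-flow min-cut theorem, max flow = min cut = 13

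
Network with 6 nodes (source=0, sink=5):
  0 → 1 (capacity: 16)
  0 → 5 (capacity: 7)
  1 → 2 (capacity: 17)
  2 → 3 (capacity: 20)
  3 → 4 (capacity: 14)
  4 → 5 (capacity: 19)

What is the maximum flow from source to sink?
Maximum flow = 21

Max flow: 21

Flow assignment:
  0 → 1: 14/16
  0 → 5: 7/7
  1 → 2: 14/17
  2 → 3: 14/20
  3 → 4: 14/14
  4 → 5: 14/19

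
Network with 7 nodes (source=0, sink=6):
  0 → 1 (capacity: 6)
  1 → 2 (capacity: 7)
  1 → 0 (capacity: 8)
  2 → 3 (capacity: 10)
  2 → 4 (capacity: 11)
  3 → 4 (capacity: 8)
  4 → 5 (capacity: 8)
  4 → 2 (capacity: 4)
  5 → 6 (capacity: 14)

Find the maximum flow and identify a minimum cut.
Max flow = 6, Min cut edges: (0,1)

Maximum flow: 6
Minimum cut: (0,1)
Partition: S = [0], T = [1, 2, 3, 4, 5, 6]

Max-flow min-cut theorem verified: both equal 6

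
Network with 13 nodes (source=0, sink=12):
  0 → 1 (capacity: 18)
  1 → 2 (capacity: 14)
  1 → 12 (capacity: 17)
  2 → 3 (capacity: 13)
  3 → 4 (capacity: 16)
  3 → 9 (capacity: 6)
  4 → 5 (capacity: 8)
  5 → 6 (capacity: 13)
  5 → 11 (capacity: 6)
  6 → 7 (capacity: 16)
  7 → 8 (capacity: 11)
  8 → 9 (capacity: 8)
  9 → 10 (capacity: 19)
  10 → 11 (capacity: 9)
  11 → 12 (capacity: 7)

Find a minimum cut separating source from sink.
Min cut value = 18, edges: (0,1)

Min cut value: 18
Partition: S = [0], T = [1, 2, 3, 4, 5, 6, 7, 8, 9, 10, 11, 12]
Cut edges: (0,1)

By max-flow min-cut theorem, max flow = min cut = 18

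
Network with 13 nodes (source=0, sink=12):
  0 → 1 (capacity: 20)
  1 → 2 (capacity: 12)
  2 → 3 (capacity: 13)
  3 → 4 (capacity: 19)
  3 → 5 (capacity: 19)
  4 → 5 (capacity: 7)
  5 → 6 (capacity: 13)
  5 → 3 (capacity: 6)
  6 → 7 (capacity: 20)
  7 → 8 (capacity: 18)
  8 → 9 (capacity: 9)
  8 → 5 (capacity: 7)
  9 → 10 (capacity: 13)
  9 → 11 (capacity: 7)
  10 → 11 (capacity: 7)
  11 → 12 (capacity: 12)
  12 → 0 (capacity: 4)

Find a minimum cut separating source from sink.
Min cut value = 9, edges: (8,9)

Min cut value: 9
Partition: S = [0, 1, 2, 3, 4, 5, 6, 7, 8], T = [9, 10, 11, 12]
Cut edges: (8,9)

By max-flow min-cut theorem, max flow = min cut = 9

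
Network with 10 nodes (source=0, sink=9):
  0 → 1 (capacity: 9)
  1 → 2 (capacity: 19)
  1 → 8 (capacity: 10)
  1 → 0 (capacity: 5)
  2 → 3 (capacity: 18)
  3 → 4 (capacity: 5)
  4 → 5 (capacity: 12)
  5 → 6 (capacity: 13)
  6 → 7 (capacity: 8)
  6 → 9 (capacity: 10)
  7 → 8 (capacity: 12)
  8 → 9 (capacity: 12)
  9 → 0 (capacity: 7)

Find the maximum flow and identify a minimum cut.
Max flow = 9, Min cut edges: (0,1)

Maximum flow: 9
Minimum cut: (0,1)
Partition: S = [0], T = [1, 2, 3, 4, 5, 6, 7, 8, 9]

Max-flow min-cut theorem verified: both equal 9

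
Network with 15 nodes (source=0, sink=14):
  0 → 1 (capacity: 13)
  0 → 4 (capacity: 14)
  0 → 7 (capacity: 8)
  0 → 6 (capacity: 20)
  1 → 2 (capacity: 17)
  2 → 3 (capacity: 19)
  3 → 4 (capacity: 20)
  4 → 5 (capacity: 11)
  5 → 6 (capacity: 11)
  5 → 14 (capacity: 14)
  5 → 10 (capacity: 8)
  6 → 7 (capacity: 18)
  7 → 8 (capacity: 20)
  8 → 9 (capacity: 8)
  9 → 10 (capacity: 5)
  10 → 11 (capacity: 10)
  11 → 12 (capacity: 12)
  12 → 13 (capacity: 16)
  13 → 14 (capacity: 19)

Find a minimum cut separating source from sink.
Min cut value = 16, edges: (4,5), (9,10)

Min cut value: 16
Partition: S = [0, 1, 2, 3, 4, 6, 7, 8, 9], T = [5, 10, 11, 12, 13, 14]
Cut edges: (4,5), (9,10)

By max-flow min-cut theorem, max flow = min cut = 16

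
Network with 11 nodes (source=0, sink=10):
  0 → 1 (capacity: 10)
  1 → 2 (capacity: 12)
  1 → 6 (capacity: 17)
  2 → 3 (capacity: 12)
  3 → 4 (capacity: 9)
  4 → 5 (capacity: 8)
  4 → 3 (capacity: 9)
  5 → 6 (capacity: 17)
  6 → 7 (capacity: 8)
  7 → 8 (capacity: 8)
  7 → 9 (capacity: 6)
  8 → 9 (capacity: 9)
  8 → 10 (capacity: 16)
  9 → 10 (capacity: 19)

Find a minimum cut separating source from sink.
Min cut value = 8, edges: (6,7)

Min cut value: 8
Partition: S = [0, 1, 2, 3, 4, 5, 6], T = [7, 8, 9, 10]
Cut edges: (6,7)

By max-flow min-cut theorem, max flow = min cut = 8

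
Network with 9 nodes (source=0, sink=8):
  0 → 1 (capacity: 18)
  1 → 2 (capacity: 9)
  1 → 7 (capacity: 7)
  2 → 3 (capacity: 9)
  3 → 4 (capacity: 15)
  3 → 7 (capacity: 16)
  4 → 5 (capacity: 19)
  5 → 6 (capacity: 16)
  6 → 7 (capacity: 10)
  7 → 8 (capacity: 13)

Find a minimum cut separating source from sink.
Min cut value = 13, edges: (7,8)

Min cut value: 13
Partition: S = [0, 1, 2, 3, 4, 5, 6, 7], T = [8]
Cut edges: (7,8)

By max-flow min-cut theorem, max flow = min cut = 13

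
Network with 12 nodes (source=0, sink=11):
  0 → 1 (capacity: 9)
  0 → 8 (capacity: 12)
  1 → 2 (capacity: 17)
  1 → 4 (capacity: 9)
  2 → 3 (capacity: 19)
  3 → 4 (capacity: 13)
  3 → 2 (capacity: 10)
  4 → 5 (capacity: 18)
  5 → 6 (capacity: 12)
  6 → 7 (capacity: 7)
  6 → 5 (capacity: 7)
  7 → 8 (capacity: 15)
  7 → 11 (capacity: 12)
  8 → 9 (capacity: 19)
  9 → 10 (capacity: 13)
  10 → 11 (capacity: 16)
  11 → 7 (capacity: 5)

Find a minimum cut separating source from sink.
Min cut value = 19, edges: (0,8), (6,7)

Min cut value: 19
Partition: S = [0, 1, 2, 3, 4, 5, 6], T = [7, 8, 9, 10, 11]
Cut edges: (0,8), (6,7)

By max-flow min-cut theorem, max flow = min cut = 19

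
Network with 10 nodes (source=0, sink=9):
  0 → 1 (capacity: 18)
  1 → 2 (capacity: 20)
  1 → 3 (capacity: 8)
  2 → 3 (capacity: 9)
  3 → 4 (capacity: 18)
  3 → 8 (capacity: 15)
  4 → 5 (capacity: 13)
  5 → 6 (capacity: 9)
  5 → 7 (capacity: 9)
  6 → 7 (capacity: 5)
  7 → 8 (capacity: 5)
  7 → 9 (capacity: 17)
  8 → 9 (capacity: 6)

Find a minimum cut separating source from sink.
Min cut value = 17, edges: (1,3), (2,3)

Min cut value: 17
Partition: S = [0, 1, 2], T = [3, 4, 5, 6, 7, 8, 9]
Cut edges: (1,3), (2,3)

By max-flow min-cut theorem, max flow = min cut = 17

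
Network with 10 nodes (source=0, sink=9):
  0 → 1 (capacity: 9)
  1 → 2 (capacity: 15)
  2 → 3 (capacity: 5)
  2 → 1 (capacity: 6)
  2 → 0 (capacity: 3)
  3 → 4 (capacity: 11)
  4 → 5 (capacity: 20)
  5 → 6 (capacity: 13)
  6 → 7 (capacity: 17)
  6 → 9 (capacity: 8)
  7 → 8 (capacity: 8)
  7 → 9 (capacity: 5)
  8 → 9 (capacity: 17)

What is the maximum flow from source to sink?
Maximum flow = 5

Max flow: 5

Flow assignment:
  0 → 1: 5/9
  1 → 2: 5/15
  2 → 3: 5/5
  3 → 4: 5/11
  4 → 5: 5/20
  5 → 6: 5/13
  6 → 9: 5/8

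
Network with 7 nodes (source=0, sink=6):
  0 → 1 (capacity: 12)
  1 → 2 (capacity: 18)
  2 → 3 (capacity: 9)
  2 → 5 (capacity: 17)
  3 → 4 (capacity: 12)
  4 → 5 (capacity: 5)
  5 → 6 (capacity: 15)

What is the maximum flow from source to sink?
Maximum flow = 12

Max flow: 12

Flow assignment:
  0 → 1: 12/12
  1 → 2: 12/18
  2 → 5: 12/17
  5 → 6: 12/15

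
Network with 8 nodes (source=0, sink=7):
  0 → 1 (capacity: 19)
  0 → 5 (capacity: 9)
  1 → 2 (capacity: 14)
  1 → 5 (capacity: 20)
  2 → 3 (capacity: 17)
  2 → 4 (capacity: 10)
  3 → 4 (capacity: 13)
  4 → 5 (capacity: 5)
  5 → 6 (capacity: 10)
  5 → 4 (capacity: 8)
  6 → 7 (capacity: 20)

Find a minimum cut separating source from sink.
Min cut value = 10, edges: (5,6)

Min cut value: 10
Partition: S = [0, 1, 2, 3, 4, 5], T = [6, 7]
Cut edges: (5,6)

By max-flow min-cut theorem, max flow = min cut = 10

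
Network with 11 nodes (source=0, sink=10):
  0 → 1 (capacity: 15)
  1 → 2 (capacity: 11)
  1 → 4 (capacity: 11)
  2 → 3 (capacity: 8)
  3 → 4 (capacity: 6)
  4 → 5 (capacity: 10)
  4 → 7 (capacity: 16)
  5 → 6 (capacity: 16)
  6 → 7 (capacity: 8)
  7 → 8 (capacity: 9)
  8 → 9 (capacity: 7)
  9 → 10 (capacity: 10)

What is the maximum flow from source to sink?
Maximum flow = 7

Max flow: 7

Flow assignment:
  0 → 1: 7/15
  1 → 2: 4/11
  1 → 4: 3/11
  2 → 3: 4/8
  3 → 4: 4/6
  4 → 7: 7/16
  7 → 8: 7/9
  8 → 9: 7/7
  9 → 10: 7/10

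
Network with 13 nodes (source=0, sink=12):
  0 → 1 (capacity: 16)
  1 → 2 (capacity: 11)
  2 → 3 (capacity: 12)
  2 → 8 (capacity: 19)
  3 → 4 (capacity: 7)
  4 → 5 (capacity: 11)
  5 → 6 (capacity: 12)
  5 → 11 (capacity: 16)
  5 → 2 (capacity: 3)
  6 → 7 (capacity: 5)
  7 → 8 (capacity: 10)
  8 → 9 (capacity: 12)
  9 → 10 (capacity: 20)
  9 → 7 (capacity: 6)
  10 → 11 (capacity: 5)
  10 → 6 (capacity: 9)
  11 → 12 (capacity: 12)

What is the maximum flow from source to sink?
Maximum flow = 11

Max flow: 11

Flow assignment:
  0 → 1: 11/16
  1 → 2: 11/11
  2 → 3: 7/12
  2 → 8: 4/19
  3 → 4: 7/7
  4 → 5: 7/11
  5 → 11: 7/16
  8 → 9: 4/12
  9 → 10: 4/20
  10 → 11: 4/5
  11 → 12: 11/12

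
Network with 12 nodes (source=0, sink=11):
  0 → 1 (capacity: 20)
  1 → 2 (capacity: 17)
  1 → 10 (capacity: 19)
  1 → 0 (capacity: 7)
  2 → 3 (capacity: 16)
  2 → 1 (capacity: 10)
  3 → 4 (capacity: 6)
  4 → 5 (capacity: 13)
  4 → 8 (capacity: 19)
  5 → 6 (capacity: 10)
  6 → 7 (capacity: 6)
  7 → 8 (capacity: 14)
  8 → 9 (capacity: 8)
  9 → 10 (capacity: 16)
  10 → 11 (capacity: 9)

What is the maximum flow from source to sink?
Maximum flow = 9

Max flow: 9

Flow assignment:
  0 → 1: 9/20
  1 → 2: 1/17
  1 → 10: 8/19
  2 → 3: 1/16
  3 → 4: 1/6
  4 → 8: 1/19
  8 → 9: 1/8
  9 → 10: 1/16
  10 → 11: 9/9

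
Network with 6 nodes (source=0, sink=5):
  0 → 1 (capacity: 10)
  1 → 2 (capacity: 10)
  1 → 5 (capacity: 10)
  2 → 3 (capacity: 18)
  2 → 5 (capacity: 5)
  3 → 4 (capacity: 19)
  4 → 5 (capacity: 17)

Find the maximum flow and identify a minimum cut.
Max flow = 10, Min cut edges: (0,1)

Maximum flow: 10
Minimum cut: (0,1)
Partition: S = [0], T = [1, 2, 3, 4, 5]

Max-flow min-cut theorem verified: both equal 10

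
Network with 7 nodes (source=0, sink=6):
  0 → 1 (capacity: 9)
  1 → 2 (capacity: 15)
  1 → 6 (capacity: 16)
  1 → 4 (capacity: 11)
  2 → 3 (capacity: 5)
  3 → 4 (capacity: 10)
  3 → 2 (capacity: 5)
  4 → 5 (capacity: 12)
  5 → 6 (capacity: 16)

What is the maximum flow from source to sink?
Maximum flow = 9

Max flow: 9

Flow assignment:
  0 → 1: 9/9
  1 → 6: 9/16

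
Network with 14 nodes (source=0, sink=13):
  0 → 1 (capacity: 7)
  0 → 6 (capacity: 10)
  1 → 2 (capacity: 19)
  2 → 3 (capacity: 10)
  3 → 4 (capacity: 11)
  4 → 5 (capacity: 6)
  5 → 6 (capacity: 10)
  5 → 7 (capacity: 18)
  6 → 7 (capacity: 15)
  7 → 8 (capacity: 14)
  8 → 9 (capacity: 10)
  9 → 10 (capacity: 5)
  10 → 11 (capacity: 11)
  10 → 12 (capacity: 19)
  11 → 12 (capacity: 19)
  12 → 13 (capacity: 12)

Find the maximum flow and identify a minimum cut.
Max flow = 5, Min cut edges: (9,10)

Maximum flow: 5
Minimum cut: (9,10)
Partition: S = [0, 1, 2, 3, 4, 5, 6, 7, 8, 9], T = [10, 11, 12, 13]

Max-flow min-cut theorem verified: both equal 5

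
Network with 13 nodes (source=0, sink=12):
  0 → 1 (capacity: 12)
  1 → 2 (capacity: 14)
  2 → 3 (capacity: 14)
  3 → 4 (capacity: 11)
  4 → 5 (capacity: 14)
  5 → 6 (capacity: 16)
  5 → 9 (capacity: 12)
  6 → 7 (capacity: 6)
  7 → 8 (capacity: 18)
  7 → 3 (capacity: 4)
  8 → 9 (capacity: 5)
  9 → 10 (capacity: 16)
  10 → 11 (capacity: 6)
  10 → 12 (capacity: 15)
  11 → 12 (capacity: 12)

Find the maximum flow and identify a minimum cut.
Max flow = 11, Min cut edges: (3,4)

Maximum flow: 11
Minimum cut: (3,4)
Partition: S = [0, 1, 2, 3], T = [4, 5, 6, 7, 8, 9, 10, 11, 12]

Max-flow min-cut theorem verified: both equal 11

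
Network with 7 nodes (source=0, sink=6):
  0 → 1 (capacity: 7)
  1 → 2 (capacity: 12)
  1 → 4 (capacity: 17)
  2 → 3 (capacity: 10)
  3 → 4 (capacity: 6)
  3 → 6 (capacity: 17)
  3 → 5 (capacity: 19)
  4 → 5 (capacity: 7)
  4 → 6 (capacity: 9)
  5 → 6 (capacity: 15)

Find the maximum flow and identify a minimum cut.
Max flow = 7, Min cut edges: (0,1)

Maximum flow: 7
Minimum cut: (0,1)
Partition: S = [0], T = [1, 2, 3, 4, 5, 6]

Max-flow min-cut theorem verified: both equal 7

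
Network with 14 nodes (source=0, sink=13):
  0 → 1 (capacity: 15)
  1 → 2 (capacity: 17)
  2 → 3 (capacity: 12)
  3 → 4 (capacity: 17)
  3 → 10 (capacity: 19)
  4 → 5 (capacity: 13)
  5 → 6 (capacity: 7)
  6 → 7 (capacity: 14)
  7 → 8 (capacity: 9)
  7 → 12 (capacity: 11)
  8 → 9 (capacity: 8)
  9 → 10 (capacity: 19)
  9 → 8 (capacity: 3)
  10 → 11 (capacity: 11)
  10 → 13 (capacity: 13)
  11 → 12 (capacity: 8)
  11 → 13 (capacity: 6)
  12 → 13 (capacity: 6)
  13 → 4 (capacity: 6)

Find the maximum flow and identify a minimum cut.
Max flow = 12, Min cut edges: (2,3)

Maximum flow: 12
Minimum cut: (2,3)
Partition: S = [0, 1, 2], T = [3, 4, 5, 6, 7, 8, 9, 10, 11, 12, 13]

Max-flow min-cut theorem verified: both equal 12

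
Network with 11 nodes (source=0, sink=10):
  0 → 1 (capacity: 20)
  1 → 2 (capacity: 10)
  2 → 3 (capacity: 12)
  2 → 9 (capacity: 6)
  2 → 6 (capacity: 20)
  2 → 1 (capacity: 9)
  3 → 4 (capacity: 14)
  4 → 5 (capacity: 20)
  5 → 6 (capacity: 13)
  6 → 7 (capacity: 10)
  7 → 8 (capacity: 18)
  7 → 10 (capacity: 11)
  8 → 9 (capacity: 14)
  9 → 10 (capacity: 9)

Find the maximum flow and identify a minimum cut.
Max flow = 10, Min cut edges: (1,2)

Maximum flow: 10
Minimum cut: (1,2)
Partition: S = [0, 1], T = [2, 3, 4, 5, 6, 7, 8, 9, 10]

Max-flow min-cut theorem verified: both equal 10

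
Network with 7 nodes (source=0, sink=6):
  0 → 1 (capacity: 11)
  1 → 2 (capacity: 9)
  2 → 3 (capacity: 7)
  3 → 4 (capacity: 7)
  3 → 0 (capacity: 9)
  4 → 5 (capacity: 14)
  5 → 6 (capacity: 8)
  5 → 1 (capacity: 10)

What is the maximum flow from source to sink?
Maximum flow = 7

Max flow: 7

Flow assignment:
  0 → 1: 7/11
  1 → 2: 7/9
  2 → 3: 7/7
  3 → 4: 7/7
  4 → 5: 7/14
  5 → 6: 7/8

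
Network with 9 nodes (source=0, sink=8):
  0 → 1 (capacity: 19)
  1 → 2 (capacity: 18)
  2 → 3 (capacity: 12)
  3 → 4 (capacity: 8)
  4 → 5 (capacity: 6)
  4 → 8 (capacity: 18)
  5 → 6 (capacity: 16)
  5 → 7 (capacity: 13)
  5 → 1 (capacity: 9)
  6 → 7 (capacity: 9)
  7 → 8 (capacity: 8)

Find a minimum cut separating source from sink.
Min cut value = 8, edges: (3,4)

Min cut value: 8
Partition: S = [0, 1, 2, 3], T = [4, 5, 6, 7, 8]
Cut edges: (3,4)

By max-flow min-cut theorem, max flow = min cut = 8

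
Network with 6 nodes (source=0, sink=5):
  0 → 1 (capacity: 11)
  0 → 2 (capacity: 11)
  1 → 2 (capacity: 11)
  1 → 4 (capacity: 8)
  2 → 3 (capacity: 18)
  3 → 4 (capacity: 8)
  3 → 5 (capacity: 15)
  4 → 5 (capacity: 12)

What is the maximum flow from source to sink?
Maximum flow = 22

Max flow: 22

Flow assignment:
  0 → 1: 11/11
  0 → 2: 11/11
  1 → 2: 3/11
  1 → 4: 8/8
  2 → 3: 14/18
  3 → 5: 14/15
  4 → 5: 8/12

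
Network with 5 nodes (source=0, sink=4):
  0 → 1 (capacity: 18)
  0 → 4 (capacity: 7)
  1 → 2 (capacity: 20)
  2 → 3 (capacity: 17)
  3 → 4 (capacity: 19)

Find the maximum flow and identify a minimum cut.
Max flow = 24, Min cut edges: (0,4), (2,3)

Maximum flow: 24
Minimum cut: (0,4), (2,3)
Partition: S = [0, 1, 2], T = [3, 4]

Max-flow min-cut theorem verified: both equal 24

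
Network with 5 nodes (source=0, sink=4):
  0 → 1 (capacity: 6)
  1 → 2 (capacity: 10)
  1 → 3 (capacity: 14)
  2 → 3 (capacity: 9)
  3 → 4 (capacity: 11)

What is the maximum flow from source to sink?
Maximum flow = 6

Max flow: 6

Flow assignment:
  0 → 1: 6/6
  1 → 3: 6/14
  3 → 4: 6/11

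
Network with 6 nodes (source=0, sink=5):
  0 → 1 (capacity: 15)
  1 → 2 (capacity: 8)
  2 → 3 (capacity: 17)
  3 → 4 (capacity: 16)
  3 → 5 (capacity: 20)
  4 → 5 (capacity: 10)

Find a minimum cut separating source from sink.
Min cut value = 8, edges: (1,2)

Min cut value: 8
Partition: S = [0, 1], T = [2, 3, 4, 5]
Cut edges: (1,2)

By max-flow min-cut theorem, max flow = min cut = 8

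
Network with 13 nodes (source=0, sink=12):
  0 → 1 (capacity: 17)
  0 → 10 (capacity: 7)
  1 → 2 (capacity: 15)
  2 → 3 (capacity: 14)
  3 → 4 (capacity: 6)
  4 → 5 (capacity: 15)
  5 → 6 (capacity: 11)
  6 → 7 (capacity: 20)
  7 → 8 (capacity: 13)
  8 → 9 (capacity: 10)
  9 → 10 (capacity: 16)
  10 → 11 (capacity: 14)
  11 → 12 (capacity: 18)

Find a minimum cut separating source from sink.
Min cut value = 13, edges: (0,10), (3,4)

Min cut value: 13
Partition: S = [0, 1, 2, 3], T = [4, 5, 6, 7, 8, 9, 10, 11, 12]
Cut edges: (0,10), (3,4)

By max-flow min-cut theorem, max flow = min cut = 13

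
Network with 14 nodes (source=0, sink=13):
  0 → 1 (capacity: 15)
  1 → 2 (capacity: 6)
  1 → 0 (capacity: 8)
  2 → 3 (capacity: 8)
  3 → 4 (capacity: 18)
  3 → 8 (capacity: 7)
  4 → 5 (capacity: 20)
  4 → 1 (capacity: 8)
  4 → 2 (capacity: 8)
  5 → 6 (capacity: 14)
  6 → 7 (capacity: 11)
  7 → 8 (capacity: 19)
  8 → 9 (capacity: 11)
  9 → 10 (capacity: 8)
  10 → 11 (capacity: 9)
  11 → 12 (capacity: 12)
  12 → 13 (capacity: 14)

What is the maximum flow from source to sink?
Maximum flow = 6

Max flow: 6

Flow assignment:
  0 → 1: 6/15
  1 → 2: 6/6
  2 → 3: 6/8
  3 → 8: 6/7
  8 → 9: 6/11
  9 → 10: 6/8
  10 → 11: 6/9
  11 → 12: 6/12
  12 → 13: 6/14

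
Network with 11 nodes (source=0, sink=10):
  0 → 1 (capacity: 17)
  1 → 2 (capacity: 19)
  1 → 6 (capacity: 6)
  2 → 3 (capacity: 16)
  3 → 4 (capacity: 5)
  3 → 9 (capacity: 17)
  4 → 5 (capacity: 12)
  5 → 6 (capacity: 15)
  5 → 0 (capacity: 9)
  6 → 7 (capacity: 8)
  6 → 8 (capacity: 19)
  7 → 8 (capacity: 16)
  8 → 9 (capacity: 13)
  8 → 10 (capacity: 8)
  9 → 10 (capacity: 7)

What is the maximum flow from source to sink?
Maximum flow = 15

Max flow: 15

Flow assignment:
  0 → 1: 15/17
  1 → 2: 11/19
  1 → 6: 4/6
  2 → 3: 11/16
  3 → 4: 4/5
  3 → 9: 7/17
  4 → 5: 4/12
  5 → 6: 4/15
  6 → 8: 8/19
  8 → 10: 8/8
  9 → 10: 7/7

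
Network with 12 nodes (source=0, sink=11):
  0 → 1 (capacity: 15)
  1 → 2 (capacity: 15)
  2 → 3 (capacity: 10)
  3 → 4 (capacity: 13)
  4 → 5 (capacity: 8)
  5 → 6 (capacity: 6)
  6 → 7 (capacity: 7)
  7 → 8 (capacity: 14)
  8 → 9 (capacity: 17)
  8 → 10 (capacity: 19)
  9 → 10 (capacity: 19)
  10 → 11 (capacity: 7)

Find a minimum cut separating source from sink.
Min cut value = 6, edges: (5,6)

Min cut value: 6
Partition: S = [0, 1, 2, 3, 4, 5], T = [6, 7, 8, 9, 10, 11]
Cut edges: (5,6)

By max-flow min-cut theorem, max flow = min cut = 6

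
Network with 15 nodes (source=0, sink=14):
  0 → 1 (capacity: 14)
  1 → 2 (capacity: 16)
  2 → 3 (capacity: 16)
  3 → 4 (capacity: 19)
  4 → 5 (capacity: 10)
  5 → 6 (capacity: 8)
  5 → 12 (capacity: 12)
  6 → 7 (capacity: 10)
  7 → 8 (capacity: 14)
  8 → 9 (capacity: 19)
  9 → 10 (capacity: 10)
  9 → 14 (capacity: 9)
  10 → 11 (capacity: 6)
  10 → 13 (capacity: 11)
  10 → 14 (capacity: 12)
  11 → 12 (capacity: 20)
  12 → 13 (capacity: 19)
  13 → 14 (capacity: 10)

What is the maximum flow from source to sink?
Maximum flow = 10

Max flow: 10

Flow assignment:
  0 → 1: 10/14
  1 → 2: 10/16
  2 → 3: 10/16
  3 → 4: 10/19
  4 → 5: 10/10
  5 → 12: 10/12
  12 → 13: 10/19
  13 → 14: 10/10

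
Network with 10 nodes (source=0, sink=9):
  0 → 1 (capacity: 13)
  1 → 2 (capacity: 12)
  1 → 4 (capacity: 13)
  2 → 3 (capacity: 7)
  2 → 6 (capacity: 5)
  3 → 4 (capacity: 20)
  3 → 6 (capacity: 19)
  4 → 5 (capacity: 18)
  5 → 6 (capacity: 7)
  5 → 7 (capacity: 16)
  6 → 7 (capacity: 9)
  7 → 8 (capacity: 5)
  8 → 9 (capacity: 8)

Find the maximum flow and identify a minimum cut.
Max flow = 5, Min cut edges: (7,8)

Maximum flow: 5
Minimum cut: (7,8)
Partition: S = [0, 1, 2, 3, 4, 5, 6, 7], T = [8, 9]

Max-flow min-cut theorem verified: both equal 5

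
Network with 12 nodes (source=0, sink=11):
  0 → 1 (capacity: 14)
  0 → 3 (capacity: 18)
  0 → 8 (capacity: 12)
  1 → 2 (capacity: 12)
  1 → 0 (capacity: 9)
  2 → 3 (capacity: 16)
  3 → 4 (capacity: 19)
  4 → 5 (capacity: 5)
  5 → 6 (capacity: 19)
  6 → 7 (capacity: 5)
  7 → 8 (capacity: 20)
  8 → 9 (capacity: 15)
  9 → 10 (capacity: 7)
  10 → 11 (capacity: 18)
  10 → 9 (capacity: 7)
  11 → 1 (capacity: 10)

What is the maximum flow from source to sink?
Maximum flow = 7

Max flow: 7

Flow assignment:
  0 → 3: 5/18
  0 → 8: 2/12
  3 → 4: 5/19
  4 → 5: 5/5
  5 → 6: 5/19
  6 → 7: 5/5
  7 → 8: 5/20
  8 → 9: 7/15
  9 → 10: 7/7
  10 → 11: 7/18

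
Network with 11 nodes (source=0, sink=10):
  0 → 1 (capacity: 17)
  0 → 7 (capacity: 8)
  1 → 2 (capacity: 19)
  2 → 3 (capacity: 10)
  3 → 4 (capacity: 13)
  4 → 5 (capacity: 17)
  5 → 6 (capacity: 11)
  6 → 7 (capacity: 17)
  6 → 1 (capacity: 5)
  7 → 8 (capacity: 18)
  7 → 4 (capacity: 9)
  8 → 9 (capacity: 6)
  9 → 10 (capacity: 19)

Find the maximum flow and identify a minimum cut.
Max flow = 6, Min cut edges: (8,9)

Maximum flow: 6
Minimum cut: (8,9)
Partition: S = [0, 1, 2, 3, 4, 5, 6, 7, 8], T = [9, 10]

Max-flow min-cut theorem verified: both equal 6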